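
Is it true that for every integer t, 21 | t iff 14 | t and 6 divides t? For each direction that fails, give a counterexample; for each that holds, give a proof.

(⇒) This fails: take t = 21. Certainly 21 ∣ 21, but 14 ∤ 21.

(⇐) Suppose 14 ∣ t and 6 ∣ t. Any common multiple of 14 and 6 is a multiple of their lcm; here lcm(14, 6) = 14·6/gcd(14, 6) = 84/2 = 42, so 42 ∣ t. Since 21 ∣ 42, it follows that 21 ∣ t.

Only the reverse direction holds.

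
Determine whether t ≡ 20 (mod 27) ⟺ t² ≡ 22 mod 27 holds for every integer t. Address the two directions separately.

The forward direction holds; the converse fails.

(→) Suppose t ≡ 20 (mod 27). Write t = 27j + 20. Then (27j + 20)² = 729j² + 1080j + 400 = 27(27j² + 40j + 14) + 22, so t² ≡ 22 (mod 27).

(←) This fails: take t = 7. Then 7² = 49 ≡ 22 (mod 27), yet 7 ≡ 7 (mod 27), not 20.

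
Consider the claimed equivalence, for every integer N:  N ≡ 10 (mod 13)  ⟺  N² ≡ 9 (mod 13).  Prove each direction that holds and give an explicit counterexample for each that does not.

Only the forward implication holds.

(→) Suppose N ≡ 10 (mod 13). Write N = 13j + 10. Then (13j + 10)² = 169j² + 260j + 100 = 13(13j² + 20j + 7) + 9, so N² ≡ 9 (mod 13).

(←) This fails: take N = 3. Then 3² = 9 ≡ 9 (mod 13), yet 3 ≡ 3 (mod 13), not 10.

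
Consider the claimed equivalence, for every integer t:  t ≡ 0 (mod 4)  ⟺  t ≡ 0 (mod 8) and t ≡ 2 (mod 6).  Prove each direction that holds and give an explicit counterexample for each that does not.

The forward direction fails; the converse holds.

[⇒] This fails: t = 0 gives 0 ≡ 0 (mod 4) but 0 ≡ 0 (mod 6), so the conjunction on the right does not hold.

[⇐] Conversely, if t ≡ 0 (mod 8) and t ≡ 2 (mod 6), then by the Chinese remainder theorem t ≡ 8 (mod 24). Since 8 ≡ 0 (mod 4) and 4 ∣ 24, we get t ≡ 0 (mod 4).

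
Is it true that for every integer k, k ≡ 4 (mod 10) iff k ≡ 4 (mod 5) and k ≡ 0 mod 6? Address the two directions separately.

(⇒) fails; (⇐) holds.

Converse. If k ≡ 4 (mod 5) and k ≡ 0 (mod 6), then by the Chinese remainder theorem k ≡ 24 (mod 30). Since 24 ≡ 4 (mod 10) and 10 ∣ 30, we get k ≡ 4 (mod 10).

Forward direction. This fails: k = 4 gives 4 ≡ 4 (mod 10) but 4 ≡ 4 (mod 6), so the conjunction on the right does not hold.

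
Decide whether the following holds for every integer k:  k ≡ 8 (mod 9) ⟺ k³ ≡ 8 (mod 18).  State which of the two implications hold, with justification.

Neither implication holds.

(→) This fails: take k = 17. Then 17 ≡ 8 (mod 9), but 17³ = 4913 ≡ 17 (mod 18), not 8.

(←) This fails: take k = 2. Then 2³ = 8 ≡ 8 (mod 18), yet 2 ≡ 2 (mod 9), not 8.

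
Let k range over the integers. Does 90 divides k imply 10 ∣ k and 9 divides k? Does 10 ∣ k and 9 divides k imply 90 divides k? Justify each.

[⇐] Suppose 10 ∣ k and 9 ∣ k. Any common multiple of 10 and 9 is a multiple of their lcm; here gcd(10, 9) = 1, so lcm(10, 9) = 10·9 = 90, so 90 ∣ k.

[⇒] If 90 ∣ k, write k = 90q. Since 90 = 9·10, k = 10·(9q), so 10 ∣ k; and since 90 = 10·9, k = 9·(10q), so 9 ∣ k.

Both implications hold.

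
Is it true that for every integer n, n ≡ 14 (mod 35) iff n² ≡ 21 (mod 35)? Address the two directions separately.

(→) Suppose n ≡ 14 (mod 35). Write n = 35j + 14. Then (35j + 14)² = 1225j² + 980j + 196 = 35(35j² + 28j + 5) + 21, so n² ≡ 21 (mod 35).

(←) This fails: take n = 21. Then 21² = 441 ≡ 21 (mod 35), yet 21 ≡ 21 (mod 35), not 14.

(⇒) holds; (⇐) fails.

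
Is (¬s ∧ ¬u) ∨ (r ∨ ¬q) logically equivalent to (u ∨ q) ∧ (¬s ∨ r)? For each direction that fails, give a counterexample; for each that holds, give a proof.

Neither direction holds.

(⟹) This fails. Under r = F, s = F, u = F, q = F, the left side is true but the right side is false.

(⟸) This fails. Under r = F, s = F, u = T, q = T, the left side is false but the right side is true.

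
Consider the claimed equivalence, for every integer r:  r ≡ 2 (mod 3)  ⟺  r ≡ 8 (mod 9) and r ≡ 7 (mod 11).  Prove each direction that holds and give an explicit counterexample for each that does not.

(⇒) This fails: r = 2 gives 2 ≡ 2 (mod 3) but 2 ≡ 2 (mod 9), so the conjunction on the right does not hold.

(⇐) Conversely, if r ≡ 8 (mod 9) and r ≡ 7 (mod 11), then by the Chinese remainder theorem r ≡ 62 (mod 99). Since 62 ≡ 2 (mod 3) and 3 ∣ 99, we get r ≡ 2 (mod 3).

Not equivalent: only (⇐) holds.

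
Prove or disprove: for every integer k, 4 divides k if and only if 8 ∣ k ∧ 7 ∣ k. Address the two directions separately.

[⇒] This fails: take k = 4. Certainly 4 ∣ 4, but 8 ∤ 4.

[⇐] Suppose 8 ∣ k and 7 ∣ k. Any common multiple of 8 and 7 is a multiple of their lcm; here gcd(8, 7) = 1, so lcm(8, 7) = 8·7 = 56, so 56 ∣ k. Since 4 ∣ 56, it follows that 4 ∣ k.

The forward direction fails; the converse holds.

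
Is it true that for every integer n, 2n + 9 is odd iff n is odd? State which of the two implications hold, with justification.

Not equivalent: only (⇐) holds.

(→) This fails: take n = 6. Then 2n + 9 = 21, which is odd, yet n = 6 is even, not odd.

(←) Suppose n is odd. Since 2 is even, 2n is even for every n, so 2n + 9 has the same parity as 9, which is odd. Hence 2n + 9 is odd.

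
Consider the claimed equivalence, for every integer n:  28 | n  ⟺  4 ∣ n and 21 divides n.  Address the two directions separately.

Not equivalent: only (⇐) holds.

(⟹) This fails: take n = 28. Certainly 28 ∣ 28, but 21 ∤ 28.

(⟸) Suppose 4 ∣ n and 21 ∣ n. Any common multiple of 4 and 21 is a multiple of their lcm; here gcd(4, 21) = 1, so lcm(4, 21) = 4·21 = 84, so 84 ∣ n. Since 28 ∣ 84, it follows that 28 ∣ n.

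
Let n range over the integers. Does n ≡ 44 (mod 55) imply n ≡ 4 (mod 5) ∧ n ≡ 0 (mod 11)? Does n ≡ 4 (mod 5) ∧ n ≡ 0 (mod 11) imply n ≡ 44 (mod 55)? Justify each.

Both directions hold.

(⟹) Suppose n ≡ 44 (mod 55); write n = 55j + 44. Since 5 ∣ 55, reducing mod 5 gives n ≡ 44 ≡ 4 (mod 5); since 11 ∣ 55, reducing mod 11 gives n ≡ 44 ≡ 0 (mod 11).

(⟸) Conversely, if n ≡ 4 (mod 5) and n ≡ 0 (mod 11), then by the Chinese remainder theorem n ≡ 44 (mod 55). This is exactly n ≡ 44 (mod 55).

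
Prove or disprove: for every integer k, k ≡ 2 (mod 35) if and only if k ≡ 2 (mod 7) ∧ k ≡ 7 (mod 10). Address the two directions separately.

The forward direction fails; the converse holds.

(→) This fails: k = 2 gives 2 ≡ 2 (mod 35) but 2 ≡ 2 (mod 10), so the conjunction on the right does not hold.

(←) Conversely, if k ≡ 2 (mod 7) and k ≡ 7 (mod 10), then by the Chinese remainder theorem k ≡ 37 (mod 70). Since 37 ≡ 2 (mod 35) and 35 ∣ 70, we get k ≡ 2 (mod 35).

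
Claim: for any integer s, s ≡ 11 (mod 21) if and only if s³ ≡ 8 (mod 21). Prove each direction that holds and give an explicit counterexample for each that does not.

Converse. This fails: take s = 2. Then 2³ = 8 ≡ 8 (mod 21), yet 2 ≡ 2 (mod 21), not 11.

Forward direction. Suppose s ≡ 11 (mod 21). Write s = 21j + 11. Then (21j + 11)³ = 9261j³ + 14553j² + 7623j + 1331 = 21(441j³ + 693j² + 363j + 63) + 8, so s³ ≡ 8 (mod 21).

The forward direction holds; the converse fails.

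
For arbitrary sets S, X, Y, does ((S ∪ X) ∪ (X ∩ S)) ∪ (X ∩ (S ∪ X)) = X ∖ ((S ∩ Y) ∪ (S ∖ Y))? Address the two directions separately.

The sets are not equal: only the reverse inclusion holds.

(⟸) Let x ∈ X ∖ ((S ∩ Y) ∪ (S ∖ Y)). Then either x ∈ X and x ∉ S, Y; or x ∈ X ∩ Y and x ∉ S. In each case x ∈ ((S ∪ X) ∪ (X ∩ S)) ∪ (X ∩ (S ∪ X)), so X ∖ ((S ∩ Y) ∪ (S ∖ Y)) ⊆ ((S ∪ X) ∪ (X ∩ S)) ∪ (X ∩ (S ∪ X)).

(⟹) This inclusion fails. Take S = {1}, X = ∅, Y = ∅; then 1 ∈ ((S ∪ X) ∪ (X ∩ S)) ∪ (X ∩ (S ∪ X)) but 1 ∉ X ∖ ((S ∩ Y) ∪ (S ∖ Y)).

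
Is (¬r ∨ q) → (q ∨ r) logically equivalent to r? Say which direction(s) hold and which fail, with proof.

Only the converse holds.

Forward direction. This fails. Under q = T, r = F, the left side is true but the right side is false.

Converse. Assume the antecedent. If q is true, (¬r ∨ q) → (q ∨ r) reduces to true regardless of the other variables. If q is false, the antecedent forces (q = F, r = T), and (¬r ∨ q) → (q ∨ r) holds there. Either way (¬r ∨ q) → (q ∨ r) holds.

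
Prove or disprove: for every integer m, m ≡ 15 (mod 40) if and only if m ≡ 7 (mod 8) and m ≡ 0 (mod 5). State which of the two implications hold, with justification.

(⇒) Suppose m ≡ 15 (mod 40); write m = 40j + 15. Since 8 ∣ 40, reducing mod 8 gives m ≡ 15 ≡ 7 (mod 8); since 5 ∣ 40, reducing mod 5 gives m ≡ 15 ≡ 0 (mod 5).

(⇐) Conversely, if m ≡ 7 (mod 8) and m ≡ 0 (mod 5), then by the Chinese remainder theorem m ≡ 15 (mod 40). This is exactly m ≡ 15 (mod 40).

Both directions hold; the statement is true.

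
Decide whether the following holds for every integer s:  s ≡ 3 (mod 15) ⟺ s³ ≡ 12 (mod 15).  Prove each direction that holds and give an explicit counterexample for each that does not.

(⇐) Suppose s³ ≡ 12 (mod 15). The only residue r in {0, …, 14} with r³ ≡ 12 (mod 15) is r = 3, so s ≡ 3 (mod 15).

(⇒) Suppose s ≡ 3 (mod 15). Write s = 15j + 3. Then (15j + 3)³ = 3375j³ + 2025j² + 405j + 27 = 15(225j³ + 135j² + 27j + 1) + 12, so s³ ≡ 12 (mod 15).

Both directions hold; the statement is true.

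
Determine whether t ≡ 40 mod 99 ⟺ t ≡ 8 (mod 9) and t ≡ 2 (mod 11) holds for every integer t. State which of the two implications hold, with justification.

(→) This fails: t = 40 gives 40 ≡ 40 (mod 99) but 40 ≡ 4 (mod 9), so the conjunction on the right does not hold.

(←) This fails: t = 35 satisfies both congruences on the right (35 ≡ 8 mod 9 and 35 ≡ 2 mod 11) yet 35 ≡ 35 (mod 99), not 40.

Neither direction holds.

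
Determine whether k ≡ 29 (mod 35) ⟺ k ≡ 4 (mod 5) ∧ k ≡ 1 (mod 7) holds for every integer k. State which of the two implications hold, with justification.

(⟹) Suppose k ≡ 29 (mod 35); write k = 35j + 29. Since 5 ∣ 35, reducing mod 5 gives k ≡ 29 ≡ 4 (mod 5); since 7 ∣ 35, reducing mod 7 gives k ≡ 29 ≡ 1 (mod 7).

(⟸) Conversely, if k ≡ 4 (mod 5) and k ≡ 1 (mod 7), then by the Chinese remainder theorem k ≡ 29 (mod 35). This is exactly k ≡ 29 (mod 35).

Both implications hold.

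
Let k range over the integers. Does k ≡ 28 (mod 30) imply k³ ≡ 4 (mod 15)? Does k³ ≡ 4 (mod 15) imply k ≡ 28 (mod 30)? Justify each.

(⟹) This fails: take k = 28. Then 28 ≡ 28 (mod 30), but 28³ = 21952 ≡ 7 (mod 15), not 4.

(⟸) This fails: take k = 4. Then 4³ = 64 ≡ 4 (mod 15), yet 4 ≡ 4 (mod 30), not 28.

Neither implication holds.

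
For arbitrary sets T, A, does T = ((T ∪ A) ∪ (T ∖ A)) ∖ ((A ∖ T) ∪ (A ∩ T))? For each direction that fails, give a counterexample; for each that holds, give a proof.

Only the reverse inclusion holds.

(⊆) This inclusion fails. Take T = {1}, A = {1}; then 1 ∈ T but 1 ∉ ((T ∪ A) ∪ (T ∖ A)) ∖ ((A ∖ T) ∪ (A ∩ T)).

(⊇) Let x ∈ ((T ∪ A) ∪ (T ∖ A)) ∖ ((A ∖ T) ∪ (A ∩ T)). Then x ∈ T and x ∉ A, from which x ∈ T.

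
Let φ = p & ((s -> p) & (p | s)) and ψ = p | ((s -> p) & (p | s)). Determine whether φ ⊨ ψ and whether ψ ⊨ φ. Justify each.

Both directions hold; the statement is true.

(→) Assume the antecedent. If s is true, the antecedent forces (s = T, p = T), and p | ((s -> p) & (p | s)) holds there. If s is false, the antecedent forces (s = F, p = T), and p | ((s -> p) & (p | s)) holds there. Either way p | ((s -> p) & (p | s)) holds.

(←) Assume the antecedent. If s is true, the antecedent forces (s = T, p = T), and p & ((s -> p) & (p | s)) holds there. If s is false, the antecedent forces (s = F, p = T), and p & ((s -> p) & (p | s)) holds there. Either way p & ((s -> p) & (p | s)) holds.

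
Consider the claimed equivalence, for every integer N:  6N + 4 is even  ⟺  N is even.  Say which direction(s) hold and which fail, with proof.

[⇐] Suppose N is even. Since 6 is even, 6N is even for every N, so 6N + 4 has the same parity as 4, which is even. Hence 6N + 4 is even.

[⇒] This fails: take N = 1. Then 6N + 4 = 10, which is even, yet N = 1 is odd, not even.

(⇒) fails; (⇐) holds.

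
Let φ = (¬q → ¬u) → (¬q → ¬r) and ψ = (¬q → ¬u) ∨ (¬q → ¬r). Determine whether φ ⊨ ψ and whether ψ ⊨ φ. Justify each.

Neither implication holds.

Forward direction. This fails. Under q = F, u = T, r = T, the left side is true but the right side is false.

Converse. This fails. Under q = F, u = F, r = T, the left side is false but the right side is true.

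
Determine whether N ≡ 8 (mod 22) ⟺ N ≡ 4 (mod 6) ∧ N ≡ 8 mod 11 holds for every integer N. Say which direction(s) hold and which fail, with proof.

Only the reverse direction holds.

[⇐] If N ≡ 4 (mod 6) and N ≡ 8 (mod 11), then by the Chinese remainder theorem N ≡ 52 (mod 66). Since 52 ≡ 8 (mod 22) and 22 ∣ 66, we get N ≡ 8 (mod 22).

[⇒] This fails: N = 8 gives 8 ≡ 8 (mod 22) but 8 ≡ 2 (mod 6), so the conjunction on the right does not hold.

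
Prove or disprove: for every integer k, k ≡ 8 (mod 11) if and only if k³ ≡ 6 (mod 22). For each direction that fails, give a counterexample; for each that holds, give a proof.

[⇐] The residues r modulo 22 with r³ ≡ 6 (mod 22) are exactly {8}, and each is ≡ 8 (mod 11).

[⇒] This fails: take k = 19. Then 19 ≡ 8 (mod 11), but 19³ = 6859 ≡ 17 (mod 22), not 6.

Only the reverse direction holds.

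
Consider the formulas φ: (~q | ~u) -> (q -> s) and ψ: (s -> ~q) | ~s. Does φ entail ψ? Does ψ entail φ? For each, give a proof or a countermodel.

[⇒] This fails. Under q = T, s = T, u = F, the left side is true but the right side is false.

[⇐] This fails. Under q = T, s = F, u = F, the left side is false but the right side is true.

Neither implication holds.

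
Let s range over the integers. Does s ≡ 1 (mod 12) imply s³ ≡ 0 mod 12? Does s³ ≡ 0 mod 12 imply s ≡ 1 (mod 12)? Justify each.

(⇒) fails and (⇐) fails.

(⟹) This fails: take s = 1. Then 1 ≡ 1 (mod 12), but 1³ = 1 ≡ 1 (mod 12), not 0.

(⟸) This fails: take s = 0. Then 0³ = 0 ≡ 0 (mod 12), yet 0 ≡ 0 (mod 12), not 1.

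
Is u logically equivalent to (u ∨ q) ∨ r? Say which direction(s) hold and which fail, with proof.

Only the forward direction holds.

(⇒) Assume the antecedent. If r is true, (u ∨ q) ∨ r reduces to true regardless of the other variables. If r is false, the antecedent forces (r = F, q = F, u = T) or (r = F, q = T, u = T), and (u ∨ q) ∨ r holds there. Either way (u ∨ q) ∨ r holds.

(⇐) This fails. Under r = T, q = F, u = F, the left side is false but the right side is true.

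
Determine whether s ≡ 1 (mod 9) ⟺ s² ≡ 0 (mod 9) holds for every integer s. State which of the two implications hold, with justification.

[⇒] This fails: take s = 1. Then 1 ≡ 1 (mod 9), but 1² = 1 ≡ 1 (mod 9), not 0.

[⇐] This fails: take s = 0. Then 0² = 0 ≡ 0 (mod 9), yet 0 ≡ 0 (mod 9), not 1.

Neither implication holds.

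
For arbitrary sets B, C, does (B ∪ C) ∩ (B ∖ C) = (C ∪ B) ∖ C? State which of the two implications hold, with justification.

Both inclusions hold; the sets are equal.

(⟹) Let x ∈ (B ∪ C) ∩ (B ∖ C). Then x ∈ B and x ∉ C, from which x ∈ (C ∪ B) ∖ C.

(⟸) Let x ∈ (C ∪ B) ∖ C. Then x ∈ B and x ∉ C, from which x ∈ (B ∪ C) ∩ (B ∖ C).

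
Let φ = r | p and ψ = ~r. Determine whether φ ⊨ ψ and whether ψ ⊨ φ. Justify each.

[⇒] This fails. Under r = T, p = F, the left side is true but the right side is false.

[⇐] This fails. Under r = F, p = F, the left side is false but the right side is true.

(⇒) fails and (⇐) fails.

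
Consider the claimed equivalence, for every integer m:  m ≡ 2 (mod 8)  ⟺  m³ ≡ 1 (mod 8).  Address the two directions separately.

[⇒] This fails: take m = 2. Then 2 ≡ 2 (mod 8), but 2³ = 8 ≡ 0 (mod 8), not 1.

[⇐] This fails: take m = 1. Then 1³ = 1 ≡ 1 (mod 8), yet 1 ≡ 1 (mod 8), not 2.

Neither direction holds.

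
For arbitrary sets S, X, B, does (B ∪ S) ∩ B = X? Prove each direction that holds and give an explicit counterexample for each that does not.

Neither inclusion holds.

(⊆) This inclusion fails. Take S = ∅, X = ∅, B = {1}; then 1 ∈ (B ∪ S) ∩ B but 1 ∉ X.

(⊇) This inclusion fails. Take S = ∅, X = {1}, B = ∅; then 1 ∈ X but 1 ∉ (B ∪ S) ∩ B.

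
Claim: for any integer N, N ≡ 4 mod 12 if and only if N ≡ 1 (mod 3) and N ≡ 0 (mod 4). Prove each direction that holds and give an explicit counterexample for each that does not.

Equivalent; both directions hold.

(←) If N ≡ 1 (mod 3) and N ≡ 0 (mod 4), then by the Chinese remainder theorem N ≡ 4 (mod 12). This is exactly N ≡ 4 (mod 12).

(→) Suppose N ≡ 4 (mod 12); write N = 12j + 4. Since 3 ∣ 12, reducing mod 3 gives N ≡ 4 ≡ 1 (mod 3); since 4 ∣ 12, reducing mod 4 gives N ≡ 4 ≡ 0 (mod 4).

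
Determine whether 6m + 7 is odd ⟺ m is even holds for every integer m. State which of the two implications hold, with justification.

Only the converse holds.

(⇐) Suppose m is even. Since 6 is even, 6m is even for every m, so 6m + 7 has the same parity as 7, which is odd. Hence 6m + 7 is odd.

(⇒) This fails: take m = 5. Then 6m + 7 = 37, which is odd, yet m = 5 is odd, not even.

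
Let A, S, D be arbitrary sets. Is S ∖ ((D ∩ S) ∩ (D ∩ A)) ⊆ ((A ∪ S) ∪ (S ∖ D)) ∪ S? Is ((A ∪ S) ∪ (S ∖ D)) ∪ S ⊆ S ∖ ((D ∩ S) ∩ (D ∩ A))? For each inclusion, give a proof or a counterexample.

Only the forward inclusion holds.

(⟹) Let x ∈ S ∖ ((D ∩ S) ∩ (D ∩ A)). Then either x ∈ S and x ∉ A, D; or x ∈ A ∩ S and x ∉ D; or x ∈ S ∩ D and x ∉ A. In each case x ∈ ((A ∪ S) ∪ (S ∖ D)) ∪ S, so S ∖ ((D ∩ S) ∩ (D ∩ A)) ⊆ ((A ∪ S) ∪ (S ∖ D)) ∪ S.

(⟸) This inclusion fails. Take A = {1}, S = ∅, D = ∅; then 1 ∈ ((A ∪ S) ∪ (S ∖ D)) ∪ S but 1 ∉ S ∖ ((D ∩ S) ∩ (D ∩ A)).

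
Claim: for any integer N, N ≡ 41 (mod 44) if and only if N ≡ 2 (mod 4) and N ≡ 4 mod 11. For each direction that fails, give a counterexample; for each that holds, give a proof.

[⇒] This fails: N = 41 gives 41 ≡ 41 (mod 44) but 41 ≡ 1 (mod 4), so the conjunction on the right does not hold.

[⇐] This fails: N = 26 satisfies both congruences on the right (26 ≡ 2 mod 4 and 26 ≡ 4 mod 11) yet 26 ≡ 26 (mod 44), not 41.

(⇒) fails and (⇐) fails.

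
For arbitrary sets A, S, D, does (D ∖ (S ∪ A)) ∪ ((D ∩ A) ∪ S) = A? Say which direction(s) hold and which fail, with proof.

(⊆) fails and (⊇) fails.

(⊆) This inclusion fails. Take A = ∅, S = {1}, D = ∅; then 1 ∈ (D ∖ (S ∪ A)) ∪ ((D ∩ A) ∪ S) but 1 ∉ A.

(⊇) This inclusion fails. Take A = {1}, S = ∅, D = ∅; then 1 ∈ A but 1 ∉ (D ∖ (S ∪ A)) ∪ ((D ∩ A) ∪ S).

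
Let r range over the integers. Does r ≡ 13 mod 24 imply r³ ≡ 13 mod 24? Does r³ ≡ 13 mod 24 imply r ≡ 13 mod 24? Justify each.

Both directions hold.

(⟸) Suppose r³ ≡ 13 (mod 24). The only residue r in {0, …, 23} with r³ ≡ 13 (mod 24) is r = 13, so r ≡ 13 (mod 24).

(⟹) Suppose r ≡ 13 mod 24. Write r = 24j + 13. Then (24j + 13)³ = 13824j³ + 22464j² + 12168j + 2197 = 24(576j³ + 936j² + 507j + 91) + 13, so r³ ≡ 13 (mod 24).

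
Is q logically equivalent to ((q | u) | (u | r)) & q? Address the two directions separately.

(⇒) Assume the antecedent. If q is true, ((q | u) | (u | r)) & q reduces to true regardless of the other variables. If q is false, the antecedent cannot hold. Either way ((q | u) | (u | r)) & q holds.

(⇐) Assume the antecedent. If q is true, q reduces to true regardless of the other variables. If q is false, the antecedent cannot hold. Either way q holds.

Both directions hold; the statement is true.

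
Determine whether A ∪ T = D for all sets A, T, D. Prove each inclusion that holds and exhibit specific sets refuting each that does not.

Neither inclusion holds.

Forward inclusion. This inclusion fails. Take A = {1}, T = ∅, D = ∅; then 1 ∈ A ∪ T but 1 ∉ D.

Reverse inclusion. This inclusion fails. Take A = ∅, T = ∅, D = {1}; then 1 ∈ D but 1 ∉ A ∪ T.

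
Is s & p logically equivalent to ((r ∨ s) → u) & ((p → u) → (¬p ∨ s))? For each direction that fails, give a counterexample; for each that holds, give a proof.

[⇒] This fails. Under r = F, p = T, u = F, s = T, the left side is true but the right side is false.

[⇐] This fails. Under r = F, p = F, u = F, s = F, the left side is false but the right side is true.

Neither direction holds.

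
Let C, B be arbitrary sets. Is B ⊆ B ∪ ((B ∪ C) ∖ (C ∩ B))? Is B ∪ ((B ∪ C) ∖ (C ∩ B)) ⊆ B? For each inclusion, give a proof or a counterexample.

Only the forward inclusion holds.

(⊆) Let x ∈ B. Then either x ∈ B and x ∉ C; or x ∈ C ∩ B. In each case x ∈ B ∪ ((B ∪ C) ∖ (C ∩ B)), so B ⊆ B ∪ ((B ∪ C) ∖ (C ∩ B)).

(⊇) This inclusion fails. Take C = {1}, B = ∅; then 1 ∈ B ∪ ((B ∪ C) ∖ (C ∩ B)) but 1 ∉ B.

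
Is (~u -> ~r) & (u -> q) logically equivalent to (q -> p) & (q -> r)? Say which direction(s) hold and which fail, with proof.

(⟹) This fails. Under q = T, r = F, u = F, p = F, the left side is true but the right side is false.

(⟸) This fails. Under q = F, r = T, u = F, p = F, the left side is false but the right side is true.

Neither implication holds.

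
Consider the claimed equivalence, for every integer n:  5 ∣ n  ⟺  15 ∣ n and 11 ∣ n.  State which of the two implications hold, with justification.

The forward direction fails; the converse holds.

Forward direction. This fails: take n = 5. Certainly 5 ∣ 5, but 15 ∤ 5.

Converse. Suppose 15 ∣ n and 11 ∣ n. Any common multiple of 15 and 11 is a multiple of their lcm; here gcd(15, 11) = 1, so lcm(15, 11) = 15·11 = 165, so 165 ∣ n. Since 5 ∣ 165, it follows that 5 ∣ n.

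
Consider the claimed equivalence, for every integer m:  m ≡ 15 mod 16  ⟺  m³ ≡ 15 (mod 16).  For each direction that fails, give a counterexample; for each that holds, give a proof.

Forward direction. Suppose m ≡ 15 mod 16. Write m = 16j + 15. Then (16j + 15)³ = 4096j³ + 11520j² + 10800j + 3375 = 16(256j³ + 720j² + 675j + 210) + 15, so m³ ≡ 15 (mod 16).

Converse. Suppose m³ ≡ 15 (mod 16). The only residue r in {0, …, 15} with r³ ≡ 15 (mod 16) is r = 15, so m ≡ 15 (mod 16).

Both directions hold; the statement is true.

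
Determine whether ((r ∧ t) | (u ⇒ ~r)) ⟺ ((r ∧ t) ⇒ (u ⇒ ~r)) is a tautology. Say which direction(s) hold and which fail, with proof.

Both directions fail.

[⇒] This fails. Under u = T, t = T, r = T, the left side is true but the right side is false.

[⇐] This fails. Under u = T, t = F, r = T, the left side is false but the right side is true.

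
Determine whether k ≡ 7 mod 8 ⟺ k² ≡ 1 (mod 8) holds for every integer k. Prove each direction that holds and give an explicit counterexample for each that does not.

The forward direction holds; the converse fails.

[⇒] Suppose k ≡ 7 mod 8. Write k = 8j + 7. Then (8j + 7)² = 64j² + 112j + 49 = 8(8j² + 14j + 6) + 1, so k² ≡ 1 (mod 8).

[⇐] This fails: take k = 1. Then 1² = 1 ≡ 1 (mod 8), yet 1 ≡ 1 (mod 8), not 7.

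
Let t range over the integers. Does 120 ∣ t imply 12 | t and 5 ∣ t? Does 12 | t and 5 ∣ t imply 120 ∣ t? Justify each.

(←) This fails: take t = 60. Both 12 ∣ 60 and 5 ∣ 60, yet 60 is not a multiple of 120 (since 60 = 0·120 + 60), so 120 ∤ 60.

(→) If 120 ∣ t, write t = 120q. Since 120 = 10·12, t = 12·(10q), so 12 ∣ t; and since 120 = 24·5, t = 5·(24q), so 5 ∣ t.

Only the forward implication holds.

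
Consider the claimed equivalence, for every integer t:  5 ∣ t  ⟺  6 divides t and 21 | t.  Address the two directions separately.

(⇒) fails and (⇐) fails.

(⇒) This fails: take t = 5. Certainly 5 ∣ 5, but 6 ∤ 5.

(⇐) This fails: take t = 42. Both 6 ∣ 42 and 21 ∣ 42, yet 42 is not a multiple of 5 (since 42 = 8·5 + 2), so 5 ∤ 42.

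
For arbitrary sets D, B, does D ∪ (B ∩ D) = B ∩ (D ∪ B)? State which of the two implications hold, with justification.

Forward inclusion. This inclusion fails. Take D = {1}, B = ∅; then 1 ∈ D ∪ (B ∩ D) but 1 ∉ B ∩ (D ∪ B).

Reverse inclusion. This inclusion fails. Take D = ∅, B = {1}; then 1 ∈ B ∩ (D ∪ B) but 1 ∉ D ∪ (B ∩ D).

(⊆) fails and (⊇) fails.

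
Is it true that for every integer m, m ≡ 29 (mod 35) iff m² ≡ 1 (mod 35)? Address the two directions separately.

Converse. This fails: take m = 1. Then 1² = 1 ≡ 1 (mod 35), yet 1 ≡ 1 (mod 35), not 29.

Forward direction. Suppose m ≡ 29 (mod 35). Write m = 35j + 29. Then (35j + 29)² = 1225j² + 2030j + 841 = 35(35j² + 58j + 24) + 1, so m² ≡ 1 (mod 35).

Only the forward direction holds.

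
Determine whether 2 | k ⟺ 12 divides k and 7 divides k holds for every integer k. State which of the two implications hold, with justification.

Only the converse holds.

Forward direction. This fails: take k = 2. Certainly 2 ∣ 2, but 12 ∤ 2.

Converse. Suppose 12 ∣ k and 7 ∣ k. Any common multiple of 12 and 7 is a multiple of their lcm; here gcd(12, 7) = 1, so lcm(12, 7) = 12·7 = 84, so 84 ∣ k. Since 2 ∣ 84, it follows that 2 ∣ k.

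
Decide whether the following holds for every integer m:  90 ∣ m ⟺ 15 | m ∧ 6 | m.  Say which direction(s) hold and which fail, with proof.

(←) This fails: take m = 30. Both 15 ∣ 30 and 6 ∣ 30, yet 30 is not a multiple of 90 (since 30 = 0·90 + 30), so 90 ∤ 30.

(→) If 90 ∣ m, write m = 90q. Since 90 = 6·15, m = 15·(6q), so 15 ∣ m; and since 90 = 15·6, m = 6·(15q), so 6 ∣ m.

Only the forward implication holds.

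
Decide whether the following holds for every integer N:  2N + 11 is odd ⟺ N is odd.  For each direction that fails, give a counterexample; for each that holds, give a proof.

Only the reverse direction holds.

[⇒] This fails: take N = 4. Then 2N + 11 = 19, which is odd, yet N = 4 is even, not odd.

[⇐] Suppose N is odd. Since 2 is even, 2N is even for every N, so 2N + 11 has the same parity as 11, which is odd. Hence 2N + 11 is odd.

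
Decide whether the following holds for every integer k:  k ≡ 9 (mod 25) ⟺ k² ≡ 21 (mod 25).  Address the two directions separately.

Neither implication holds.

Forward direction. This fails: take k = 9. Then 9 ≡ 9 (mod 25), but 9² = 81 ≡ 6 (mod 25), not 21.

Converse. This fails: take k = 11. Then 11² = 121 ≡ 21 (mod 25), yet 11 ≡ 11 (mod 25), not 9.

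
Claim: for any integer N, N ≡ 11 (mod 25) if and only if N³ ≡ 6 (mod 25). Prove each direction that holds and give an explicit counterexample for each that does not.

Converse. Suppose N³ ≡ 6 (mod 25). The only residue r in {0, …, 24} with r³ ≡ 6 (mod 25) is r = 11, so N ≡ 11 (mod 25).

Forward direction. Suppose N ≡ 11 (mod 25). Write N = 25j + 11. Then (25j + 11)³ = 15625j³ + 20625j² + 9075j + 1331 = 25(625j³ + 825j² + 363j + 53) + 6, so N³ ≡ 6 (mod 25).

Equivalent; both directions hold.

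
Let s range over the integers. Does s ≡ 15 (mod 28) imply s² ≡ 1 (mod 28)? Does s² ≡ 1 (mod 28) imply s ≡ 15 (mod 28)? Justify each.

Only the forward direction holds.

Forward direction. Suppose s ≡ 15 (mod 28). Write s = 28j + 15. Then (28j + 15)² = 784j² + 840j + 225 = 28(28j² + 30j + 8) + 1, so s² ≡ 1 (mod 28).

Converse. This fails: take s = 1. Then 1² = 1 ≡ 1 (mod 28), yet 1 ≡ 1 (mod 28), not 15.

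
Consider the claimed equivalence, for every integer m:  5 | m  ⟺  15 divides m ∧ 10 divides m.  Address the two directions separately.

The forward direction fails; the converse holds.

[⇒] This fails: take m = 5. Certainly 5 ∣ 5, but 15 ∤ 5.

[⇐] Suppose 15 ∣ m and 10 ∣ m. Any common multiple of 15 and 10 is a multiple of their lcm; here lcm(15, 10) = 15·10/gcd(15, 10) = 150/5 = 30, so 30 ∣ m. Since 5 ∣ 30, it follows that 5 ∣ m.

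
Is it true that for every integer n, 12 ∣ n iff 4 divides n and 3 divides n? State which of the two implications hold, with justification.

Forward direction. If 12 ∣ n, write n = 12q. Since 12 = 3·4, n = 4·(3q), so 4 ∣ n; and since 12 = 4·3, n = 3·(4q), so 3 ∣ n.

Converse. Suppose 4 ∣ n and 3 ∣ n. Any common multiple of 4 and 3 is a multiple of their lcm; here gcd(4, 3) = 1, so lcm(4, 3) = 4·3 = 12, so 12 ∣ n.

Equivalent; both directions hold.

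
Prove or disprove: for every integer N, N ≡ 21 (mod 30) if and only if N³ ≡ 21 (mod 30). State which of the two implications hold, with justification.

(⇒) Suppose N ≡ 21 (mod 30). Write N = 30j + 21. Then (30j + 21)³ = 27000j³ + 56700j² + 39690j + 9261 = 30(900j³ + 1890j² + 1323j + 308) + 21, so N³ ≡ 21 (mod 30).

(⇐) Conversely, suppose N³ ≡ 21 (mod 30). The only residue r in {0, …, 29} with r³ ≡ 21 (mod 30) is r = 21, so N ≡ 21 (mod 30).

Both directions hold.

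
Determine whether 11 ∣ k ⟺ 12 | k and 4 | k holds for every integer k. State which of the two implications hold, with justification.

(⟹) This fails: take k = 11. Certainly 11 ∣ 11, but 12 ∤ 11.

(⟸) This fails: take k = 12. Both 12 ∣ 12 and 4 ∣ 12, yet 12 is not a multiple of 11 (since 12 = 1·11 + 1), so 11 ∤ 12.

Neither implication holds.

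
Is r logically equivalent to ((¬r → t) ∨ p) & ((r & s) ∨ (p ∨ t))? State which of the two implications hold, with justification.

(⇒) This fails. Under p = F, r = T, s = F, t = F, the left side is true but the right side is false.

(⇐) This fails. Under p = T, r = F, s = F, t = F, the left side is false but the right side is true.

Neither implication holds.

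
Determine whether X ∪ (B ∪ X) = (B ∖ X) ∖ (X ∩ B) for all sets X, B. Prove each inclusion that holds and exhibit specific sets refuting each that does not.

The sets are not equal: only the reverse inclusion holds.

(⊆) This inclusion fails. Take X = {1}, B = ∅; then 1 ∈ X ∪ (B ∪ X) but 1 ∉ (B ∖ X) ∖ (X ∩ B).

(⊇) Let x ∈ (B ∖ X) ∖ (X ∩ B). Then x ∈ B and x ∉ X, from which x ∈ X ∪ (B ∪ X).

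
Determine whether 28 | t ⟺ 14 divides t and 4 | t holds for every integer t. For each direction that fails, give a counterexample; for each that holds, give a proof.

The biconditional holds.

Forward direction. If 28 ∣ t, write t = 28q. Since 28 = 2·14, t = 14·(2q), so 14 ∣ t; and since 28 = 7·4, t = 4·(7q), so 4 ∣ t.

Converse. Suppose 14 ∣ t and 4 ∣ t. Any common multiple of 14 and 4 is a multiple of their lcm; here lcm(14, 4) = 14·4/gcd(14, 4) = 56/2 = 28, so 28 ∣ t.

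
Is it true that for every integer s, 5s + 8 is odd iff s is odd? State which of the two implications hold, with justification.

[⇒] Suppose 5s + 8 is odd. Since 5 is odd, 5s and s have the same parity, so 5s + 8 ≡ s + 8 (mod 2). As 8 is even, 5s + 8 is odd exactly when s is odd. Thus s is odd.

[⇐] Conversely, suppose s is odd; write s = 2j + 1. Then 5s + 8 = 5·(2j + 1) + 8 = 2·5j + 13, which is odd.

Both implications hold.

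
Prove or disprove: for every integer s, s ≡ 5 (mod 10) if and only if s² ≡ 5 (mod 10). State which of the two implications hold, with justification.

Forward direction. Suppose s ≡ 5 (mod 10). Write s = 10j + 5. Then (10j + 5)² = 100j² + 100j + 25 = 10(10j² + 10j + 2) + 5, so s² ≡ 5 (mod 10).

Converse. Suppose s² ≡ 5 (mod 10). The only residue r in {0, …, 9} with r² ≡ 5 (mod 10) is r = 5, so s ≡ 5 (mod 10).

Both directions hold.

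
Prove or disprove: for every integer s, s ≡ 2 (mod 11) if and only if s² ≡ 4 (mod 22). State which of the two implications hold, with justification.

(⇒) fails and (⇐) fails.

[⇒] This fails: take s = 13. Then 13 ≡ 2 (mod 11), but 13² = 169 ≡ 15 (mod 22), not 4.

[⇐] This fails: take s = 20. Then 20² = 400 ≡ 4 (mod 22), yet 20 ≡ 9 (mod 11), not 2.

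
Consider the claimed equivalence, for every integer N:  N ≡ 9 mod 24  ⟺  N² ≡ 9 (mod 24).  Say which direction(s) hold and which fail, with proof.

Only the forward implication holds.

[⇒] Suppose N ≡ 9 mod 24. Write N = 24j + 9. Then (24j + 9)² = 576j² + 432j + 81 = 24(24j² + 18j + 3) + 9, so N² ≡ 9 (mod 24).

[⇐] This fails: take N = 3. Then 3² = 9 ≡ 9 (mod 24), yet 3 ≡ 3 (mod 24), not 9.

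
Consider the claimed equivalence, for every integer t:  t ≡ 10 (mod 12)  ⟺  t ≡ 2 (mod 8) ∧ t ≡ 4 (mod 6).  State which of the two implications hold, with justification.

(→) This fails: t = 22 gives 22 ≡ 10 (mod 12) but 22 ≡ 6 (mod 8), so the conjunction on the right does not hold.

(←) Conversely, if t ≡ 2 (mod 8) and t ≡ 4 (mod 6), then by the Chinese remainder theorem t ≡ 10 (mod 24). Since 10 ≡ 10 (mod 12) and 12 ∣ 24, we get t ≡ 10 (mod 12).

Only the reverse direction holds.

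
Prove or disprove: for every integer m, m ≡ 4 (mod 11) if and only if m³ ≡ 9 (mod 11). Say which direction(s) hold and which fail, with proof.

(⇒) Suppose m ≡ 4 (mod 11). Write m = 11j + 4. Then (11j + 4)³ = 1331j³ + 1452j² + 528j + 64 = 11(121j³ + 132j² + 48j + 5) + 9, so m³ ≡ 9 (mod 11).

(⇐) Conversely, suppose m³ ≡ 9 (mod 11). The only residue r in {0, …, 10} with r³ ≡ 9 (mod 11) is r = 4, so m ≡ 4 (mod 11).

Both directions hold.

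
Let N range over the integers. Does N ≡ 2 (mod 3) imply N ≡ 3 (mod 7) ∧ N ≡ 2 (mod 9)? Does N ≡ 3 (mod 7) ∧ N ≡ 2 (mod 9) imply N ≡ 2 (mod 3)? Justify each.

(⇒) fails; (⇐) holds.

(⟹) This fails: N = 2 gives 2 ≡ 2 (mod 3) but 2 ≡ 2 (mod 7), so the conjunction on the right does not hold.

(⟸) Conversely, if N ≡ 3 (mod 7) and N ≡ 2 (mod 9), then by the Chinese remainder theorem N ≡ 38 (mod 63). Since 38 ≡ 2 (mod 3) and 3 ∣ 63, we get N ≡ 2 (mod 3).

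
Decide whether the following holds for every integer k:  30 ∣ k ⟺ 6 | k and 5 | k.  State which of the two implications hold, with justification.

Both implications hold.

[⇒] If 30 ∣ k, write k = 30q. Since 30 = 5·6, k = 6·(5q), so 6 ∣ k; and since 30 = 6·5, k = 5·(6q), so 5 ∣ k.

[⇐] Suppose 6 ∣ k and 5 ∣ k. Any common multiple of 6 and 5 is a multiple of their lcm; here gcd(6, 5) = 1, so lcm(6, 5) = 6·5 = 30, so 30 ∣ k.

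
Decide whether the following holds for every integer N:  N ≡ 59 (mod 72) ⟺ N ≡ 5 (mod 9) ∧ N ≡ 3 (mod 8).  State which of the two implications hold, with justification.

Both directions hold.

(⇐) If N ≡ 5 (mod 9) and N ≡ 3 (mod 8), then by the Chinese remainder theorem N ≡ 59 (mod 72). This is exactly N ≡ 59 (mod 72).

(⇒) Suppose N ≡ 59 (mod 72); write N = 72j + 59. Since 9 ∣ 72, reducing mod 9 gives N ≡ 59 ≡ 5 (mod 9); since 8 ∣ 72, reducing mod 8 gives N ≡ 59 ≡ 3 (mod 8).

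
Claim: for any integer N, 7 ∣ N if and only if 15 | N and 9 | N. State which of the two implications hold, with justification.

(⇒) This fails: take N = 7. Certainly 7 ∣ 7, but 15 ∤ 7.

(⇐) This fails: take N = 45. Both 15 ∣ 45 and 9 ∣ 45, yet 45 is not a multiple of 7 (since 45 = 6·7 + 3), so 7 ∤ 45.

(⇒) fails and (⇐) fails.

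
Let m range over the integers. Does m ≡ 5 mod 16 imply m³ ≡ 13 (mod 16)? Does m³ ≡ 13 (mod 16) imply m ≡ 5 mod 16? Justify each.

Both directions hold; the statement is true.

(⇒) Suppose m ≡ 5 mod 16. Write m = 16j + 5. Then (16j + 5)³ = 4096j³ + 3840j² + 1200j + 125 = 16(256j³ + 240j² + 75j + 7) + 13, so m³ ≡ 13 (mod 16).

(⇐) Conversely, suppose m³ ≡ 13 (mod 16). The only residue r in {0, …, 15} with r³ ≡ 13 (mod 16) is r = 5, so m ≡ 5 (mod 16).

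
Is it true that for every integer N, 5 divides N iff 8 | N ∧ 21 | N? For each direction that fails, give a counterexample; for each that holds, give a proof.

(⇒) fails and (⇐) fails.

(⟹) This fails: take N = 5. Certainly 5 ∣ 5, but 8 ∤ 5.

(⟸) This fails: take N = 168. Both 8 ∣ 168 and 21 ∣ 168, yet 168 is not a multiple of 5 (since 168 = 33·5 + 3), so 5 ∤ 168.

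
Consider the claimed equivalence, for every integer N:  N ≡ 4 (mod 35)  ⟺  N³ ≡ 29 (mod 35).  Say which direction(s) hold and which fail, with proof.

The forward direction holds; the converse fails.

Forward direction. Suppose N ≡ 4 (mod 35). Write N = 35j + 4. Then (35j + 4)³ = 42875j³ + 14700j² + 1680j + 64 = 35(1225j³ + 420j² + 48j + 1) + 29, so N³ ≡ 29 (mod 35).

Converse. This fails: take N = 9. Then 9³ = 729 ≡ 29 (mod 35), yet 9 ≡ 9 (mod 35), not 4.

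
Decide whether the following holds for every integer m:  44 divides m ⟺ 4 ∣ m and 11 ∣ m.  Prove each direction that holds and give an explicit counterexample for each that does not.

Both directions hold; the statement is true.

(⟹) If 44 ∣ m, write m = 44q. Since 44 = 11·4, m = 4·(11q), so 4 ∣ m; and since 44 = 4·11, m = 11·(4q), so 11 ∣ m.

(⟸) Suppose 4 ∣ m and 11 ∣ m. Any common multiple of 4 and 11 is a multiple of their lcm; here gcd(4, 11) = 1, so lcm(4, 11) = 4·11 = 44, so 44 ∣ m.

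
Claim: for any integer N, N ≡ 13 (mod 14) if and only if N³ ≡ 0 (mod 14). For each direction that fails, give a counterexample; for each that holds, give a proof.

[⇒] This fails: take N = 13. Then 13 ≡ 13 (mod 14), but 13³ = 2197 ≡ 13 (mod 14), not 0.

[⇐] This fails: take N = 0. Then 0³ = 0 ≡ 0 (mod 14), yet 0 ≡ 0 (mod 14), not 13.

Neither direction holds.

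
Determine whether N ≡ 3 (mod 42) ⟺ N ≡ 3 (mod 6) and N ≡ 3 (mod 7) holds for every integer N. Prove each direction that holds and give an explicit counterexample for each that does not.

Equivalent; both directions hold.

[⇒] Suppose N ≡ 3 (mod 42); write N = 42j + 3. Since 6 ∣ 42, reducing mod 6 gives N ≡ 3 (mod 6); since 7 ∣ 42, reducing mod 7 gives N ≡ 3 (mod 7).

[⇐] Conversely, if N ≡ 3 (mod 6) and N ≡ 3 (mod 7), then by the Chinese remainder theorem N ≡ 3 (mod 42). This is exactly N ≡ 3 (mod 42).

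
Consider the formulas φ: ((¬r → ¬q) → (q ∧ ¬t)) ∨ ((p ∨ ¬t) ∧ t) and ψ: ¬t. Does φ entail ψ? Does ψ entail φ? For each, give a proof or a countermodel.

Forward direction. This fails. Under p = T, r = F, t = T, q = F, the left side is true but the right side is false.

Converse. This fails. Under p = F, r = F, t = F, q = F, the left side is false but the right side is true.

Neither direction holds.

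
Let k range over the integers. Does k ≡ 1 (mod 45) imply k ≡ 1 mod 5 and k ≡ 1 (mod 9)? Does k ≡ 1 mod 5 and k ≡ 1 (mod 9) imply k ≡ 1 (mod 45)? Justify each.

Both directions hold.

[⇒] Suppose k ≡ 1 (mod 45); write k = 45j + 1. Since 5 ∣ 45, reducing mod 5 gives k ≡ 1 (mod 5); since 9 ∣ 45, reducing mod 9 gives k ≡ 1 (mod 9).

[⇐] Conversely, if k ≡ 1 (mod 5) and k ≡ 1 (mod 9), then by the Chinese remainder theorem k ≡ 1 (mod 45). This is exactly k ≡ 1 (mod 45).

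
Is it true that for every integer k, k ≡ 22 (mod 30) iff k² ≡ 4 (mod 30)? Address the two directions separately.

(⟹) Suppose k ≡ 22 (mod 30). Write k = 30j + 22. Then (30j + 22)² = 900j² + 1320j + 484 = 30(30j² + 44j + 16) + 4, so k² ≡ 4 (mod 30).

(⟸) This fails: take k = 2. Then 2² = 4 ≡ 4 (mod 30), yet 2 ≡ 2 (mod 30), not 22.

The forward direction holds; the converse fails.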